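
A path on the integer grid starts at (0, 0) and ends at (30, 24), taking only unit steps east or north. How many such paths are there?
Number of paths = 1402659561581460

A monotone lattice path from (0, 0) to (30, 24) consists of 30 east steps and 24 north steps in some order, so it is determined by which 30 of the 54 steps are east. The count is C(54, 30) = 1402659561581460.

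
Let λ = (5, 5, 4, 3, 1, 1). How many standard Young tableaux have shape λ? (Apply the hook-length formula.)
# SYT of shape (5, 5, 4, 3, 1, 1) = 26604864

Hook-length formula: f^λ = n! / Π hook(c), product over all cells c of the Young diagram. For λ = (5, 5, 4, 3, 1, 1), n = 19 boxes. Hook lengths by row (left-to-right, top-to-bottom): [10, 7, 6, 4, 2]; [9, 6, 5, 3, 1]; [7, 4, 3, 1]; [5, 2, 1]; [2]; [1]. Product of hooks = 4572288000. So f^λ = 19! / 4572288000 = 121645100408832000 / 4572288000 = 26604864.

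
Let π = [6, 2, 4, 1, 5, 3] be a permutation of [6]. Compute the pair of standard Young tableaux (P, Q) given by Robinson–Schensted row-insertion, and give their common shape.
P = [1, 3, 5] / [2, 4] / [6];  Q = [1, 3, 5] / [2, 6] / [4];  common shape = (3, 2, 1)

Row-insert the values π_1, π_2, … into P one at a time, bumping the leftmost entry strictly greater than the inserted value down to the next row. The recording tableau Q records, in position (i, j), the step at which that cell was added to P.
  Insert 6 (step 1): P = [6];  Q = [1]
  Insert 2 (step 2): P = [2] / [6];  Q = [1] / [2]
  Insert 4 (step 3): P = [2, 4] / [6];  Q = [1, 3] / [2]
  Insert 1 (step 4): P = [1, 4] / [2] / [6];  Q = [1, 3] / [2] / [4]
  Insert 5 (step 5): P = [1, 4, 5] / [2] / [6];  Q = [1, 3, 5] / [2] / [4]
  Insert 3 (step 6): P = [1, 3, 5] / [2, 4] / [6];  Q = [1, 3, 5] / [2, 6] / [4]
Final shape: (3, 2, 1).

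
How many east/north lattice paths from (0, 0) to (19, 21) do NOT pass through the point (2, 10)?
Number of paths = 129865112520

Total paths from (0, 0) to (19, 21): C(40, 19) = 131282408400. Paths through (2, 10): (paths (0, 0) → (2, 10)) × (paths (2, 10) → (19, 21)) = C(12, 2) · C(28, 17) = 66 · 21474180 = 1417295880. Avoidance count = 131282408400 − 1417295880 = 129865112520.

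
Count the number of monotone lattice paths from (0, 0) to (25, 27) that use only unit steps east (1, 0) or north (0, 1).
Number of paths = 477551179875952

A monotone lattice path from (0, 0) to (25, 27) consists of 25 east steps and 27 north steps in some order, so it is determined by which 25 of the 52 steps are east. The count is C(52, 25) = 477551179875952.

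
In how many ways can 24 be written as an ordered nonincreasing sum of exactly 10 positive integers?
p(24, 10 parts) = 128

Partitions of n into exactly k parts are in bijection with partitions of n − k into at most k parts (subtract 1 from each part). So p(24, exactly 10) = p(14, parts ≤ 10). Computing via the recurrence p(m, j) = p(m, j−1) + p(m−j, j) gives 128.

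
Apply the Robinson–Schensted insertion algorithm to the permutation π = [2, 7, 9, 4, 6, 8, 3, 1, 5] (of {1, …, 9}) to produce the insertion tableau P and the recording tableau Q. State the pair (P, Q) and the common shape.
P = [1, 3, 5, 8] / [2, 6] / [4, 9] / [7];  Q = [1, 2, 3, 6] / [4, 5] / [7, 9] / [8];  common shape = (4, 2, 2, 1)

Row-insert the values π_1, π_2, … into P one at a time, bumping the leftmost entry strictly greater than the inserted value down to the next row. The recording tableau Q records, in position (i, j), the step at which that cell was added to P.
  Insert 2 (step 1): P = [2];  Q = [1]
  Insert 7 (step 2): P = [2, 7];  Q = [1, 2]
  Insert 9 (step 3): P = [2, 7, 9];  Q = [1, 2, 3]
  Insert 4 (step 4): P = [2, 4, 9] / [7];  Q = [1, 2, 3] / [4]
  Insert 6 (step 5): P = [2, 4, 6] / [7, 9];  Q = [1, 2, 3] / [4, 5]
  Insert 8 (step 6): P = [2, 4, 6, 8] / [7, 9];  Q = [1, 2, 3, 6] / [4, 5]
  Insert 3 (step 7): P = [2, 3, 6, 8] / [4, 9] / [7];  Q = [1, 2, 3, 6] / [4, 5] / [7]
  Insert 1 (step 8): P = [1, 3, 6, 8] / [2, 9] / [4] / [7];  Q = [1, 2, 3, 6] / [4, 5] / [7] / [8]
  Insert 5 (step 9): P = [1, 3, 5, 8] / [2, 6] / [4, 9] / [7];  Q = [1, 2, 3, 6] / [4, 5] / [7, 9] / [8]
Final shape: (4, 2, 2, 1).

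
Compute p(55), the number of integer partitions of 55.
p(55) = 451276

Compute p(n) via the recurrence p(n, m) = p(n, m−1) + p(n−m, m), where p(n, m) counts partitions of n with all parts ≤ m and p(n) = p(n, n). The base cases are p(0, m) = 1 and p(n, 0) = 0 for n > 0. Filling the table yields p(55) = 451276. (Euler's pentagonal recurrence is an alternative.)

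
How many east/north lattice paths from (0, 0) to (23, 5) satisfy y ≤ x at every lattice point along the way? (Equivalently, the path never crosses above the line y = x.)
Number of paths = 77805

By the reflection principle (André's argument), the number of monotone paths to (23, 5) with n ≤ m that never go above y = x is C(28, 23) − C(28, 24) = 98280 − 20475 = 77805.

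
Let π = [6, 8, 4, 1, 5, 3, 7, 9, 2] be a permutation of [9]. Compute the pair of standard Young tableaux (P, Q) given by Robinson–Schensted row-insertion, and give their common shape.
P = [1, 2, 7, 9] / [3, 5] / [4, 8] / [6];  Q = [1, 2, 7, 8] / [3, 5] / [4, 6] / [9];  common shape = (4, 2, 2, 1)

Row-insert the values π_1, π_2, … into P one at a time, bumping the leftmost entry strictly greater than the inserted value down to the next row. The recording tableau Q records, in position (i, j), the step at which that cell was added to P.
  Insert 6 (step 1): P = [6];  Q = [1]
  Insert 8 (step 2): P = [6, 8];  Q = [1, 2]
  Insert 4 (step 3): P = [4, 8] / [6];  Q = [1, 2] / [3]
  Insert 1 (step 4): P = [1, 8] / [4] / [6];  Q = [1, 2] / [3] / [4]
  Insert 5 (step 5): P = [1, 5] / [4, 8] / [6];  Q = [1, 2] / [3, 5] / [4]
  Insert 3 (step 6): P = [1, 3] / [4, 5] / [6, 8];  Q = [1, 2] / [3, 5] / [4, 6]
  Insert 7 (step 7): P = [1, 3, 7] / [4, 5] / [6, 8];  Q = [1, 2, 7] / [3, 5] / [4, 6]
  Insert 9 (step 8): P = [1, 3, 7, 9] / [4, 5] / [6, 8];  Q = [1, 2, 7, 8] / [3, 5] / [4, 6]
  Insert 2 (step 9): P = [1, 2, 7, 9] / [3, 5] / [4, 8] / [6];  Q = [1, 2, 7, 8] / [3, 5] / [4, 6] / [9]
Final shape: (4, 2, 2, 1).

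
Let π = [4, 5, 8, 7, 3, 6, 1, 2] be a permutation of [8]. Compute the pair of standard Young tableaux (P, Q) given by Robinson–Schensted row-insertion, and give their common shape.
P = [1, 2, 6] / [3, 5] / [4, 7] / [8];  Q = [1, 2, 3] / [4, 6] / [5, 8] / [7];  common shape = (3, 2, 2, 1)

Row-insert the values π_1, π_2, … into P one at a time, bumping the leftmost entry strictly greater than the inserted value down to the next row. The recording tableau Q records, in position (i, j), the step at which that cell was added to P.
  Insert 4 (step 1): P = [4];  Q = [1]
  Insert 5 (step 2): P = [4, 5];  Q = [1, 2]
  Insert 8 (step 3): P = [4, 5, 8];  Q = [1, 2, 3]
  Insert 7 (step 4): P = [4, 5, 7] / [8];  Q = [1, 2, 3] / [4]
  Insert 3 (step 5): P = [3, 5, 7] / [4] / [8];  Q = [1, 2, 3] / [4] / [5]
  Insert 6 (step 6): P = [3, 5, 6] / [4, 7] / [8];  Q = [1, 2, 3] / [4, 6] / [5]
  Insert 1 (step 7): P = [1, 5, 6] / [3, 7] / [4] / [8];  Q = [1, 2, 3] / [4, 6] / [5] / [7]
  Insert 2 (step 8): P = [1, 2, 6] / [3, 5] / [4, 7] / [8];  Q = [1, 2, 3] / [4, 6] / [5, 8] / [7]
Final shape: (3, 2, 2, 1).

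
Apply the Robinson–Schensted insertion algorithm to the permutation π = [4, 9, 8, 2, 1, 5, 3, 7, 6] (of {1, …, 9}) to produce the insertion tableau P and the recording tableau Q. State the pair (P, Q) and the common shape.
P = [1, 3, 6] / [2, 5, 7] / [4, 8] / [9];  Q = [1, 2, 8] / [3, 6, 9] / [4, 7] / [5];  common shape = (3, 3, 2, 1)

Row-insert the values π_1, π_2, … into P one at a time, bumping the leftmost entry strictly greater than the inserted value down to the next row. The recording tableau Q records, in position (i, j), the step at which that cell was added to P.
  Insert 4 (step 1): P = [4];  Q = [1]
  Insert 9 (step 2): P = [4, 9];  Q = [1, 2]
  Insert 8 (step 3): P = [4, 8] / [9];  Q = [1, 2] / [3]
  Insert 2 (step 4): P = [2, 8] / [4] / [9];  Q = [1, 2] / [3] / [4]
  Insert 1 (step 5): P = [1, 8] / [2] / [4] / [9];  Q = [1, 2] / [3] / [4] / [5]
  Insert 5 (step 6): P = [1, 5] / [2, 8] / [4] / [9];  Q = [1, 2] / [3, 6] / [4] / [5]
  Insert 3 (step 7): P = [1, 3] / [2, 5] / [4, 8] / [9];  Q = [1, 2] / [3, 6] / [4, 7] / [5]
  Insert 7 (step 8): P = [1, 3, 7] / [2, 5] / [4, 8] / [9];  Q = [1, 2, 8] / [3, 6] / [4, 7] / [5]
  Insert 6 (step 9): P = [1, 3, 6] / [2, 5, 7] / [4, 8] / [9];  Q = [1, 2, 8] / [3, 6, 9] / [4, 7] / [5]
Final shape: (3, 3, 2, 1).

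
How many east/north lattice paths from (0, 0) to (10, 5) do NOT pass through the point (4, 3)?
Number of paths = 2023

Total paths from (0, 0) to (10, 5): C(15, 10) = 3003. Paths through (4, 3): (paths (0, 0) → (4, 3)) × (paths (4, 3) → (10, 5)) = C(7, 4) · C(8, 6) = 35 · 28 = 980. Avoidance count = 3003 − 980 = 2023.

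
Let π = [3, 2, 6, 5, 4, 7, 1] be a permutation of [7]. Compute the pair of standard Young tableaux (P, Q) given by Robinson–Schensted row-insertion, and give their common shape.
P = [1, 4, 7] / [2, 5] / [3] / [6];  Q = [1, 3, 6] / [2, 4] / [5] / [7];  common shape = (3, 2, 1, 1)

Row-insert the values π_1, π_2, … into P one at a time, bumping the leftmost entry strictly greater than the inserted value down to the next row. The recording tableau Q records, in position (i, j), the step at which that cell was added to P.
  Insert 3 (step 1): P = [3];  Q = [1]
  Insert 2 (step 2): P = [2] / [3];  Q = [1] / [2]
  Insert 6 (step 3): P = [2, 6] / [3];  Q = [1, 3] / [2]
  Insert 5 (step 4): P = [2, 5] / [3, 6];  Q = [1, 3] / [2, 4]
  Insert 4 (step 5): P = [2, 4] / [3, 5] / [6];  Q = [1, 3] / [2, 4] / [5]
  Insert 7 (step 6): P = [2, 4, 7] / [3, 5] / [6];  Q = [1, 3, 6] / [2, 4] / [5]
  Insert 1 (step 7): P = [1, 4, 7] / [2, 5] / [3] / [6];  Q = [1, 3, 6] / [2, 4] / [5] / [7]
Final shape: (3, 2, 1, 1).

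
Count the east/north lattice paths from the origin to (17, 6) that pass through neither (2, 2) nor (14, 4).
Number of paths = 52551

Inclusion–exclusion. Total paths: C(23, 17) = 100947. Through P₁: C(4, 2)·C(19, 15) = 23256. Through P₂: C(18, 14)·C(5, 3) = 30600. Since P₁ is strictly southwest of P₂, a monotone path through both must visit P₁ then P₂; paths through both = C(4, 2)·C(14, 12)·C(5, 3) = 5460. Avoid both = 100947 − 23256 − 30600 + 5460 = 52551.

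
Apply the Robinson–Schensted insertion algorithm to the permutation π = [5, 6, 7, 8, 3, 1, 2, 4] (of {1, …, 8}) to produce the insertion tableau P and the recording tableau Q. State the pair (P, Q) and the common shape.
P = [1, 2, 4, 8] / [3, 6, 7] / [5];  Q = [1, 2, 3, 4] / [5, 7, 8] / [6];  common shape = (4, 3, 1)

Row-insert the values π_1, π_2, … into P one at a time, bumping the leftmost entry strictly greater than the inserted value down to the next row. The recording tableau Q records, in position (i, j), the step at which that cell was added to P.
  Insert 5 (step 1): P = [5];  Q = [1]
  Insert 6 (step 2): P = [5, 6];  Q = [1, 2]
  Insert 7 (step 3): P = [5, 6, 7];  Q = [1, 2, 3]
  Insert 8 (step 4): P = [5, 6, 7, 8];  Q = [1, 2, 3, 4]
  Insert 3 (step 5): P = [3, 6, 7, 8] / [5];  Q = [1, 2, 3, 4] / [5]
  Insert 1 (step 6): P = [1, 6, 7, 8] / [3] / [5];  Q = [1, 2, 3, 4] / [5] / [6]
  Insert 2 (step 7): P = [1, 2, 7, 8] / [3, 6] / [5];  Q = [1, 2, 3, 4] / [5, 7] / [6]
  Insert 4 (step 8): P = [1, 2, 4, 8] / [3, 6, 7] / [5];  Q = [1, 2, 3, 4] / [5, 7, 8] / [6]
Final shape: (4, 3, 1).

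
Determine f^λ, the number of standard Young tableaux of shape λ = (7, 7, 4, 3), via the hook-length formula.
# SYT of shape (7, 7, 4, 3) = 90530440

Hook-length formula: f^λ = n! / Π hook(c), product over all cells c of the Young diagram. For λ = (7, 7, 4, 3), n = 21 boxes. Hook lengths by row (left-to-right, top-to-bottom): [10, 9, 8, 6, 4, 3, 2]; [9, 8, 7, 5, 3, 2, 1]; [5, 4, 3, 1]; [3, 2, 1]. Product of hooks = 564350976000. So f^λ = 21! / 564350976000 = 51090942171709440000 / 564350976000 = 90530440.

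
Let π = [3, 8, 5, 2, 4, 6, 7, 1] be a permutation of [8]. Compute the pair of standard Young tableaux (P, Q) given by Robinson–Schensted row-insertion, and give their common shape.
P = [1, 4, 6, 7] / [2, 5] / [3] / [8];  Q = [1, 2, 6, 7] / [3, 5] / [4] / [8];  common shape = (4, 2, 1, 1)

Row-insert the values π_1, π_2, … into P one at a time, bumping the leftmost entry strictly greater than the inserted value down to the next row. The recording tableau Q records, in position (i, j), the step at which that cell was added to P.
  Insert 3 (step 1): P = [3];  Q = [1]
  Insert 8 (step 2): P = [3, 8];  Q = [1, 2]
  Insert 5 (step 3): P = [3, 5] / [8];  Q = [1, 2] / [3]
  Insert 2 (step 4): P = [2, 5] / [3] / [8];  Q = [1, 2] / [3] / [4]
  Insert 4 (step 5): P = [2, 4] / [3, 5] / [8];  Q = [1, 2] / [3, 5] / [4]
  Insert 6 (step 6): P = [2, 4, 6] / [3, 5] / [8];  Q = [1, 2, 6] / [3, 5] / [4]
  Insert 7 (step 7): P = [2, 4, 6, 7] / [3, 5] / [8];  Q = [1, 2, 6, 7] / [3, 5] / [4]
  Insert 1 (step 8): P = [1, 4, 6, 7] / [2, 5] / [3] / [8];  Q = [1, 2, 6, 7] / [3, 5] / [4] / [8]
Final shape: (4, 2, 1, 1).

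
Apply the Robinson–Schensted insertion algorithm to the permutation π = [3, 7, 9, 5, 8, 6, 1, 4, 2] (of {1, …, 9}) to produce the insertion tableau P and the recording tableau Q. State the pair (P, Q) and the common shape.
P = [1, 2, 6] / [3, 4] / [5, 8] / [7] / [9];  Q = [1, 2, 3] / [4, 5] / [6, 8] / [7] / [9];  common shape = (3, 2, 2, 1, 1)

Row-insert the values π_1, π_2, … into P one at a time, bumping the leftmost entry strictly greater than the inserted value down to the next row. The recording tableau Q records, in position (i, j), the step at which that cell was added to P.
  Insert 3 (step 1): P = [3];  Q = [1]
  Insert 7 (step 2): P = [3, 7];  Q = [1, 2]
  Insert 9 (step 3): P = [3, 7, 9];  Q = [1, 2, 3]
  Insert 5 (step 4): P = [3, 5, 9] / [7];  Q = [1, 2, 3] / [4]
  Insert 8 (step 5): P = [3, 5, 8] / [7, 9];  Q = [1, 2, 3] / [4, 5]
  Insert 6 (step 6): P = [3, 5, 6] / [7, 8] / [9];  Q = [1, 2, 3] / [4, 5] / [6]
  Insert 1 (step 7): P = [1, 5, 6] / [3, 8] / [7] / [9];  Q = [1, 2, 3] / [4, 5] / [6] / [7]
  Insert 4 (step 8): P = [1, 4, 6] / [3, 5] / [7, 8] / [9];  Q = [1, 2, 3] / [4, 5] / [6, 8] / [7]
  Insert 2 (step 9): P = [1, 2, 6] / [3, 4] / [5, 8] / [7] / [9];  Q = [1, 2, 3] / [4, 5] / [6, 8] / [7] / [9]
Final shape: (3, 2, 2, 1, 1).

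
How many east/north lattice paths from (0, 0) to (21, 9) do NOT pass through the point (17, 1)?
Number of paths = 14298240

Total paths from (0, 0) to (21, 9): C(30, 21) = 14307150. Paths through (17, 1): (paths (0, 0) → (17, 1)) × (paths (17, 1) → (21, 9)) = C(18, 17) · C(12, 4) = 18 · 495 = 8910. Avoidance count = 14307150 − 8910 = 14298240.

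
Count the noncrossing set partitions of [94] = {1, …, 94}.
C_94 = 239993345518077005168915776623476723006280827488229600

These noncrossing partitions are counted by the Catalan number C_n = (1/(n + 1)) · C(2n, n). For n = 94: C_94 = (1/95) · C(188, 94) = 22799367824217315491046998779230288685596678611381812000/95 = 239993345518077005168915776623476723006280827488229600.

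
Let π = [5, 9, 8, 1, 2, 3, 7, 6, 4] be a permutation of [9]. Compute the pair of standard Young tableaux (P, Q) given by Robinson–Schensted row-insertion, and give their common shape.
P = [1, 2, 3, 4] / [5, 6] / [7] / [8] / [9];  Q = [1, 2, 6, 7] / [3, 5] / [4] / [8] / [9];  common shape = (4, 2, 1, 1, 1)

Row-insert the values π_1, π_2, … into P one at a time, bumping the leftmost entry strictly greater than the inserted value down to the next row. The recording tableau Q records, in position (i, j), the step at which that cell was added to P.
  Insert 5 (step 1): P = [5];  Q = [1]
  Insert 9 (step 2): P = [5, 9];  Q = [1, 2]
  Insert 8 (step 3): P = [5, 8] / [9];  Q = [1, 2] / [3]
  Insert 1 (step 4): P = [1, 8] / [5] / [9];  Q = [1, 2] / [3] / [4]
  Insert 2 (step 5): P = [1, 2] / [5, 8] / [9];  Q = [1, 2] / [3, 5] / [4]
  Insert 3 (step 6): P = [1, 2, 3] / [5, 8] / [9];  Q = [1, 2, 6] / [3, 5] / [4]
  Insert 7 (step 7): P = [1, 2, 3, 7] / [5, 8] / [9];  Q = [1, 2, 6, 7] / [3, 5] / [4]
  Insert 6 (step 8): P = [1, 2, 3, 6] / [5, 7] / [8] / [9];  Q = [1, 2, 6, 7] / [3, 5] / [4] / [8]
  Insert 4 (step 9): P = [1, 2, 3, 4] / [5, 6] / [7] / [8] / [9];  Q = [1, 2, 6, 7] / [3, 5] / [4] / [8] / [9]
Final shape: (4, 2, 1, 1, 1).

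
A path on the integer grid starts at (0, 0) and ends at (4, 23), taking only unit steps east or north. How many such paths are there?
Number of paths = 17550

A monotone lattice path from (0, 0) to (4, 23) consists of 4 east steps and 23 north steps in some order, so it is determined by which 4 of the 27 steps are east. The count is C(27, 4) = 17550.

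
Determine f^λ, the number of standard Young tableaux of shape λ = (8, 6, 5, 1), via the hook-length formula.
# SYT of shape (8, 6, 5, 1) = 22044750

Hook-length formula: f^λ = n! / Π hook(c), product over all cells c of the Young diagram. For λ = (8, 6, 5, 1), n = 20 boxes. Hook lengths by row (left-to-right, top-to-bottom): [11, 9, 8, 7, 6, 4, 2, 1]; [8, 6, 5, 4, 3, 1]; [6, 4, 3, 2, 1]; [1]. Product of hooks = 110361968640. So f^λ = 20! / 110361968640 = 2432902008176640000 / 110361968640 = 22044750.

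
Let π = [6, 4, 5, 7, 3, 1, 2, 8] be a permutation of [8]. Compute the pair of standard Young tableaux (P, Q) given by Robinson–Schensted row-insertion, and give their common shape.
P = [1, 2, 7, 8] / [3, 5] / [4] / [6];  Q = [1, 3, 4, 8] / [2, 7] / [5] / [6];  common shape = (4, 2, 1, 1)

Row-insert the values π_1, π_2, … into P one at a time, bumping the leftmost entry strictly greater than the inserted value down to the next row. The recording tableau Q records, in position (i, j), the step at which that cell was added to P.
  Insert 6 (step 1): P = [6];  Q = [1]
  Insert 4 (step 2): P = [4] / [6];  Q = [1] / [2]
  Insert 5 (step 3): P = [4, 5] / [6];  Q = [1, 3] / [2]
  Insert 7 (step 4): P = [4, 5, 7] / [6];  Q = [1, 3, 4] / [2]
  Insert 3 (step 5): P = [3, 5, 7] / [4] / [6];  Q = [1, 3, 4] / [2] / [5]
  Insert 1 (step 6): P = [1, 5, 7] / [3] / [4] / [6];  Q = [1, 3, 4] / [2] / [5] / [6]
  Insert 2 (step 7): P = [1, 2, 7] / [3, 5] / [4] / [6];  Q = [1, 3, 4] / [2, 7] / [5] / [6]
  Insert 8 (step 8): P = [1, 2, 7, 8] / [3, 5] / [4] / [6];  Q = [1, 3, 4, 8] / [2, 7] / [5] / [6]
Final shape: (4, 2, 1, 1).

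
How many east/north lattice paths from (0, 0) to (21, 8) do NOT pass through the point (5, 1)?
Number of paths = 2821203

Total paths from (0, 0) to (21, 8): C(29, 21) = 4292145. Paths through (5, 1): (paths (0, 0) → (5, 1)) × (paths (5, 1) → (21, 8)) = C(6, 5) · C(23, 16) = 6 · 245157 = 1470942. Avoidance count = 4292145 − 1470942 = 2821203.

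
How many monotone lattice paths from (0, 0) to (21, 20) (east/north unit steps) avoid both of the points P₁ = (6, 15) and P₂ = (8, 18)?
Number of paths = 268180566489

Inclusion–exclusion. Total paths: C(41, 21) = 269128937220. Through P₁: C(21, 6)·C(20, 15) = 841309056. Through P₂: C(26, 8)·C(15, 13) = 164038875. Since P₁ is strictly southwest of P₂, a monotone path through both must visit P₁ then P₂; paths through both = C(21, 6)·C(5, 2)·C(15, 13) = 56977200. Avoid both = 269128937220 − 841309056 − 164038875 + 56977200 = 268180566489.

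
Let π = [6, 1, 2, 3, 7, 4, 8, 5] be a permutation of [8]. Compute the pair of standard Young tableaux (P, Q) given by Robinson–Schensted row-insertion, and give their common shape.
P = [1, 2, 3, 4, 5] / [6, 7, 8];  Q = [1, 3, 4, 5, 7] / [2, 6, 8];  common shape = (5, 3)

Row-insert the values π_1, π_2, … into P one at a time, bumping the leftmost entry strictly greater than the inserted value down to the next row. The recording tableau Q records, in position (i, j), the step at which that cell was added to P.
  Insert 6 (step 1): P = [6];  Q = [1]
  Insert 1 (step 2): P = [1] / [6];  Q = [1] / [2]
  Insert 2 (step 3): P = [1, 2] / [6];  Q = [1, 3] / [2]
  Insert 3 (step 4): P = [1, 2, 3] / [6];  Q = [1, 3, 4] / [2]
  Insert 7 (step 5): P = [1, 2, 3, 7] / [6];  Q = [1, 3, 4, 5] / [2]
  Insert 4 (step 6): P = [1, 2, 3, 4] / [6, 7];  Q = [1, 3, 4, 5] / [2, 6]
  Insert 8 (step 7): P = [1, 2, 3, 4, 8] / [6, 7];  Q = [1, 3, 4, 5, 7] / [2, 6]
  Insert 5 (step 8): P = [1, 2, 3, 4, 5] / [6, 7, 8];  Q = [1, 3, 4, 5, 7] / [2, 6, 8]
Final shape: (5, 3).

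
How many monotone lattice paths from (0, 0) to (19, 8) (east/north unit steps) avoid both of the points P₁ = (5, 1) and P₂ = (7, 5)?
Number of paths = 1202985

Inclusion–exclusion. Total paths: C(27, 19) = 2220075. Through P₁: C(6, 5)·C(21, 14) = 697680. Through P₂: C(12, 7)·C(15, 12) = 360360. Since P₁ is strictly southwest of P₂, a monotone path through both must visit P₁ then P₂; paths through both = C(6, 5)·C(6, 2)·C(15, 12) = 40950. Avoid both = 2220075 − 697680 − 360360 + 40950 = 1202985.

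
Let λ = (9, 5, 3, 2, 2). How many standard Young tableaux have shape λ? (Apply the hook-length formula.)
# SYT of shape (9, 5, 3, 2, 2) = 335758500

Hook-length formula: f^λ = n! / Π hook(c), product over all cells c of the Young diagram. For λ = (9, 5, 3, 2, 2), n = 21 boxes. Hook lengths by row (left-to-right, top-to-bottom): [13, 12, 9, 7, 6, 4, 3, 2, 1]; [8, 7, 4, 2, 1]; [5, 4, 1]; [3, 2]; [2, 1]. Product of hooks = 152165744640. So f^λ = 21! / 152165744640 = 51090942171709440000 / 152165744640 = 335758500.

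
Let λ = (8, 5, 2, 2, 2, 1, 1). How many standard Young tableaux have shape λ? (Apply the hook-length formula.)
# SYT of shape (8, 5, 2, 2, 2, 1, 1) = 435352320

Hook-length formula: f^λ = n! / Π hook(c), product over all cells c of the Young diagram. For λ = (8, 5, 2, 2, 2, 1, 1), n = 21 boxes. Hook lengths by row (left-to-right, top-to-bottom): [14, 11, 7, 6, 5, 3, 2, 1]; [10, 7, 3, 2, 1]; [6, 3]; [5, 2]; [4, 1]; [2]; [1]. Product of hooks = 117355392000. So f^λ = 21! / 117355392000 = 51090942171709440000 / 117355392000 = 435352320.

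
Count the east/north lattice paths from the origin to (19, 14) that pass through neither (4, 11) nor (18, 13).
Number of paths = 405516810

Inclusion–exclusion. Total paths: C(33, 19) = 818809200. Through P₁: C(15, 4)·C(18, 15) = 1113840. Through P₂: C(31, 18)·C(2, 1) = 412506150. Since P₁ is strictly southwest of P₂, a monotone path through both must visit P₁ then P₂; paths through both = C(15, 4)·C(16, 14)·C(2, 1) = 327600. Avoid both = 818809200 − 1113840 − 412506150 + 327600 = 405516810.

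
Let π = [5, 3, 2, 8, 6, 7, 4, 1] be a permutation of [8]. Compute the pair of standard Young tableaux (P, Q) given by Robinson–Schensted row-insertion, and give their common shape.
P = [1, 4, 7] / [2, 6] / [3, 8] / [5];  Q = [1, 4, 6] / [2, 5] / [3, 7] / [8];  common shape = (3, 2, 2, 1)

Row-insert the values π_1, π_2, … into P one at a time, bumping the leftmost entry strictly greater than the inserted value down to the next row. The recording tableau Q records, in position (i, j), the step at which that cell was added to P.
  Insert 5 (step 1): P = [5];  Q = [1]
  Insert 3 (step 2): P = [3] / [5];  Q = [1] / [2]
  Insert 2 (step 3): P = [2] / [3] / [5];  Q = [1] / [2] / [3]
  Insert 8 (step 4): P = [2, 8] / [3] / [5];  Q = [1, 4] / [2] / [3]
  Insert 6 (step 5): P = [2, 6] / [3, 8] / [5];  Q = [1, 4] / [2, 5] / [3]
  Insert 7 (step 6): P = [2, 6, 7] / [3, 8] / [5];  Q = [1, 4, 6] / [2, 5] / [3]
  Insert 4 (step 7): P = [2, 4, 7] / [3, 6] / [5, 8];  Q = [1, 4, 6] / [2, 5] / [3, 7]
  Insert 1 (step 8): P = [1, 4, 7] / [2, 6] / [3, 8] / [5];  Q = [1, 4, 6] / [2, 5] / [3, 7] / [8]
Final shape: (3, 2, 2, 1).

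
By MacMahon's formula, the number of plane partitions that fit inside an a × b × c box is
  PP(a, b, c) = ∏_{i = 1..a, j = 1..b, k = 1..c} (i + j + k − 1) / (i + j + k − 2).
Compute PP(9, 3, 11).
PP(9, 3, 11) = 44648855844320

Evaluate the triple product over i = 1..9, j = 1..3, k = 1..11. The factors are (2/1) · (3/2) · (4/3) · (5/4) · (6/5) · (7/6) · (8/7) · (9/8) · … (297 factors total). The numerators and denominators telescope so the product is an integer; carrying out the multiplication exactly gives PP(9, 3, 11) = 44648855844320.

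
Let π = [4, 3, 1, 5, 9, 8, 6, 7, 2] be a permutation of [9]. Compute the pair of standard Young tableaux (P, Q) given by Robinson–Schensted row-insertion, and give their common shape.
P = [1, 2, 6, 7] / [3, 5] / [4, 8] / [9];  Q = [1, 4, 5, 8] / [2, 6] / [3, 7] / [9];  common shape = (4, 2, 2, 1)

Row-insert the values π_1, π_2, … into P one at a time, bumping the leftmost entry strictly greater than the inserted value down to the next row. The recording tableau Q records, in position (i, j), the step at which that cell was added to P.
  Insert 4 (step 1): P = [4];  Q = [1]
  Insert 3 (step 2): P = [3] / [4];  Q = [1] / [2]
  Insert 1 (step 3): P = [1] / [3] / [4];  Q = [1] / [2] / [3]
  Insert 5 (step 4): P = [1, 5] / [3] / [4];  Q = [1, 4] / [2] / [3]
  Insert 9 (step 5): P = [1, 5, 9] / [3] / [4];  Q = [1, 4, 5] / [2] / [3]
  Insert 8 (step 6): P = [1, 5, 8] / [3, 9] / [4];  Q = [1, 4, 5] / [2, 6] / [3]
  Insert 6 (step 7): P = [1, 5, 6] / [3, 8] / [4, 9];  Q = [1, 4, 5] / [2, 6] / [3, 7]
  Insert 7 (step 8): P = [1, 5, 6, 7] / [3, 8] / [4, 9];  Q = [1, 4, 5, 8] / [2, 6] / [3, 7]
  Insert 2 (step 9): P = [1, 2, 6, 7] / [3, 5] / [4, 8] / [9];  Q = [1, 4, 5, 8] / [2, 6] / [3, 7] / [9]
Final shape: (4, 2, 2, 1).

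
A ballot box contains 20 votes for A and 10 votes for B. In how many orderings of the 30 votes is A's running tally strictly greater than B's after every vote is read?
Strict-lead orderings = 10015005

Total orderings of the 30 votes with 20 for A: C(30, 20) = 30045015. By the Bertrand ballot formula (Cycle Lemma / reflection principle), the number of orderings in which A is strictly ahead of B throughout is (p − q)/(p + q) · C(p + q, p) = (20 − 10)/(20 + 10) · 30045015 = 10015005.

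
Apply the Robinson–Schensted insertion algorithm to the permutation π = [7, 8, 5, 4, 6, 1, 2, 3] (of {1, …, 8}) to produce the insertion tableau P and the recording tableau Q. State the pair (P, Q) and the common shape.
P = [1, 2, 3] / [4, 6] / [5, 8] / [7];  Q = [1, 2, 8] / [3, 5] / [4, 7] / [6];  common shape = (3, 2, 2, 1)

Row-insert the values π_1, π_2, … into P one at a time, bumping the leftmost entry strictly greater than the inserted value down to the next row. The recording tableau Q records, in position (i, j), the step at which that cell was added to P.
  Insert 7 (step 1): P = [7];  Q = [1]
  Insert 8 (step 2): P = [7, 8];  Q = [1, 2]
  Insert 5 (step 3): P = [5, 8] / [7];  Q = [1, 2] / [3]
  Insert 4 (step 4): P = [4, 8] / [5] / [7];  Q = [1, 2] / [3] / [4]
  Insert 6 (step 5): P = [4, 6] / [5, 8] / [7];  Q = [1, 2] / [3, 5] / [4]
  Insert 1 (step 6): P = [1, 6] / [4, 8] / [5] / [7];  Q = [1, 2] / [3, 5] / [4] / [6]
  Insert 2 (step 7): P = [1, 2] / [4, 6] / [5, 8] / [7];  Q = [1, 2] / [3, 5] / [4, 7] / [6]
  Insert 3 (step 8): P = [1, 2, 3] / [4, 6] / [5, 8] / [7];  Q = [1, 2, 8] / [3, 5] / [4, 7] / [6]
Final shape: (3, 2, 2, 1).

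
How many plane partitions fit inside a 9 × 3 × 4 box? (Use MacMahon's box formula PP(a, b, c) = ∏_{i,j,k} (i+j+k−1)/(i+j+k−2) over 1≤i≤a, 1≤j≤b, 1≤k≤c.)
PP(9, 3, 4) = 13026013

Evaluate the triple product over i = 1..9, j = 1..3, k = 1..4. The factors are (2/1) · (3/2) · (4/3) · (5/4) · (3/2) · (4/3) · (5/4) · (6/5) · … (108 factors total). The numerators and denominators telescope so the product is an integer; carrying out the multiplication exactly gives PP(9, 3, 4) = 13026013.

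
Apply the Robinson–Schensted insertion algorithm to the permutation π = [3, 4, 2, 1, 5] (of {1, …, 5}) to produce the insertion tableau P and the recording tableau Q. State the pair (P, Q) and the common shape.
P = [1, 4, 5] / [2] / [3];  Q = [1, 2, 5] / [3] / [4];  common shape = (3, 1, 1)

Row-insert the values π_1, π_2, … into P one at a time, bumping the leftmost entry strictly greater than the inserted value down to the next row. The recording tableau Q records, in position (i, j), the step at which that cell was added to P.
  Insert 3 (step 1): P = [3];  Q = [1]
  Insert 4 (step 2): P = [3, 4];  Q = [1, 2]
  Insert 2 (step 3): P = [2, 4] / [3];  Q = [1, 2] / [3]
  Insert 1 (step 4): P = [1, 4] / [2] / [3];  Q = [1, 2] / [3] / [4]
  Insert 5 (step 5): P = [1, 4, 5] / [2] / [3];  Q = [1, 2, 5] / [3] / [4]
Final shape: (3, 1, 1).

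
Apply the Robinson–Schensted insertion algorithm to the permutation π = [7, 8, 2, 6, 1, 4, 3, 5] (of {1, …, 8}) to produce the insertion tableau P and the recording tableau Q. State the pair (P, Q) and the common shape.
P = [1, 3, 5] / [2, 4] / [6, 8] / [7];  Q = [1, 2, 8] / [3, 4] / [5, 6] / [7];  common shape = (3, 2, 2, 1)

Row-insert the values π_1, π_2, … into P one at a time, bumping the leftmost entry strictly greater than the inserted value down to the next row. The recording tableau Q records, in position (i, j), the step at which that cell was added to P.
  Insert 7 (step 1): P = [7];  Q = [1]
  Insert 8 (step 2): P = [7, 8];  Q = [1, 2]
  Insert 2 (step 3): P = [2, 8] / [7];  Q = [1, 2] / [3]
  Insert 6 (step 4): P = [2, 6] / [7, 8];  Q = [1, 2] / [3, 4]
  Insert 1 (step 5): P = [1, 6] / [2, 8] / [7];  Q = [1, 2] / [3, 4] / [5]
  Insert 4 (step 6): P = [1, 4] / [2, 6] / [7, 8];  Q = [1, 2] / [3, 4] / [5, 6]
  Insert 3 (step 7): P = [1, 3] / [2, 4] / [6, 8] / [7];  Q = [1, 2] / [3, 4] / [5, 6] / [7]
  Insert 5 (step 8): P = [1, 3, 5] / [2, 4] / [6, 8] / [7];  Q = [1, 2, 8] / [3, 4] / [5, 6] / [7]
Final shape: (3, 2, 2, 1).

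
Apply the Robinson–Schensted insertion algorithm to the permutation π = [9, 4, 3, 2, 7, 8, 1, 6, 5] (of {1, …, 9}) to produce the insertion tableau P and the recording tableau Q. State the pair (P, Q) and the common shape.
P = [1, 5, 8] / [2, 6] / [3, 7] / [4] / [9];  Q = [1, 5, 6] / [2, 8] / [3, 9] / [4] / [7];  common shape = (3, 2, 2, 1, 1)

Row-insert the values π_1, π_2, … into P one at a time, bumping the leftmost entry strictly greater than the inserted value down to the next row. The recording tableau Q records, in position (i, j), the step at which that cell was added to P.
  Insert 9 (step 1): P = [9];  Q = [1]
  Insert 4 (step 2): P = [4] / [9];  Q = [1] / [2]
  Insert 3 (step 3): P = [3] / [4] / [9];  Q = [1] / [2] / [3]
  Insert 2 (step 4): P = [2] / [3] / [4] / [9];  Q = [1] / [2] / [3] / [4]
  Insert 7 (step 5): P = [2, 7] / [3] / [4] / [9];  Q = [1, 5] / [2] / [3] / [4]
  Insert 8 (step 6): P = [2, 7, 8] / [3] / [4] / [9];  Q = [1, 5, 6] / [2] / [3] / [4]
  Insert 1 (step 7): P = [1, 7, 8] / [2] / [3] / [4] / [9];  Q = [1, 5, 6] / [2] / [3] / [4] / [7]
  Insert 6 (step 8): P = [1, 6, 8] / [2, 7] / [3] / [4] / [9];  Q = [1, 5, 6] / [2, 8] / [3] / [4] / [7]
  Insert 5 (step 9): P = [1, 5, 8] / [2, 6] / [3, 7] / [4] / [9];  Q = [1, 5, 6] / [2, 8] / [3, 9] / [4] / [7]
Final shape: (3, 2, 2, 1, 1).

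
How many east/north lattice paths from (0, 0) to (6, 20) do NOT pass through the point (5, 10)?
Number of paths = 197197

Total paths from (0, 0) to (6, 20): C(26, 6) = 230230. Paths through (5, 10): (paths (0, 0) → (5, 10)) × (paths (5, 10) → (6, 20)) = C(15, 5) · C(11, 1) = 3003 · 11 = 33033. Avoidance count = 230230 − 33033 = 197197.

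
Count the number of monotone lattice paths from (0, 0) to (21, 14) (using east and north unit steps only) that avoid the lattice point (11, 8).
Number of paths = 1714698744

Total paths from (0, 0) to (21, 14): C(35, 21) = 2319959400. Paths through (11, 8): (paths (0, 0) → (11, 8)) × (paths (11, 8) → (21, 14)) = C(19, 11) · C(16, 10) = 75582 · 8008 = 605260656. Avoidance count = 2319959400 − 605260656 = 1714698744.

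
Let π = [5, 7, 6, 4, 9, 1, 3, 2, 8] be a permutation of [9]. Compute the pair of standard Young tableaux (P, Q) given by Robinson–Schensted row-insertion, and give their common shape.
P = [1, 2, 8] / [3, 6, 9] / [4] / [5] / [7];  Q = [1, 2, 5] / [3, 7, 9] / [4] / [6] / [8];  common shape = (3, 3, 1, 1, 1)

Row-insert the values π_1, π_2, … into P one at a time, bumping the leftmost entry strictly greater than the inserted value down to the next row. The recording tableau Q records, in position (i, j), the step at which that cell was added to P.
  Insert 5 (step 1): P = [5];  Q = [1]
  Insert 7 (step 2): P = [5, 7];  Q = [1, 2]
  Insert 6 (step 3): P = [5, 6] / [7];  Q = [1, 2] / [3]
  Insert 4 (step 4): P = [4, 6] / [5] / [7];  Q = [1, 2] / [3] / [4]
  Insert 9 (step 5): P = [4, 6, 9] / [5] / [7];  Q = [1, 2, 5] / [3] / [4]
  Insert 1 (step 6): P = [1, 6, 9] / [4] / [5] / [7];  Q = [1, 2, 5] / [3] / [4] / [6]
  Insert 3 (step 7): P = [1, 3, 9] / [4, 6] / [5] / [7];  Q = [1, 2, 5] / [3, 7] / [4] / [6]
  Insert 2 (step 8): P = [1, 2, 9] / [3, 6] / [4] / [5] / [7];  Q = [1, 2, 5] / [3, 7] / [4] / [6] / [8]
  Insert 8 (step 9): P = [1, 2, 8] / [3, 6, 9] / [4] / [5] / [7];  Q = [1, 2, 5] / [3, 7, 9] / [4] / [6] / [8]
Final shape: (3, 3, 1, 1, 1).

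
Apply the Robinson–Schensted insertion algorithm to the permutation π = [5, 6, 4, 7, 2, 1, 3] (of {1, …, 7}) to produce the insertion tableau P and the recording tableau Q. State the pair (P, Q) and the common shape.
P = [1, 3, 7] / [2, 6] / [4] / [5];  Q = [1, 2, 4] / [3, 7] / [5] / [6];  common shape = (3, 2, 1, 1)

Row-insert the values π_1, π_2, … into P one at a time, bumping the leftmost entry strictly greater than the inserted value down to the next row. The recording tableau Q records, in position (i, j), the step at which that cell was added to P.
  Insert 5 (step 1): P = [5];  Q = [1]
  Insert 6 (step 2): P = [5, 6];  Q = [1, 2]
  Insert 4 (step 3): P = [4, 6] / [5];  Q = [1, 2] / [3]
  Insert 7 (step 4): P = [4, 6, 7] / [5];  Q = [1, 2, 4] / [3]
  Insert 2 (step 5): P = [2, 6, 7] / [4] / [5];  Q = [1, 2, 4] / [3] / [5]
  Insert 1 (step 6): P = [1, 6, 7] / [2] / [4] / [5];  Q = [1, 2, 4] / [3] / [5] / [6]
  Insert 3 (step 7): P = [1, 3, 7] / [2, 6] / [4] / [5];  Q = [1, 2, 4] / [3, 7] / [5] / [6]
Final shape: (3, 2, 1, 1).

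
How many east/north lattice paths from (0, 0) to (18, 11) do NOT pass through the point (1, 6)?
Number of paths = 34412952

Total paths from (0, 0) to (18, 11): C(29, 18) = 34597290. Paths through (1, 6): (paths (0, 0) → (1, 6)) × (paths (1, 6) → (18, 11)) = C(7, 1) · C(22, 17) = 7 · 26334 = 184338. Avoidance count = 34597290 − 184338 = 34412952.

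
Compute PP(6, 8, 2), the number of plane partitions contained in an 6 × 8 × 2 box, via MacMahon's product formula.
PP(6, 8, 2) = 2147145

Evaluate the triple product over i = 1..6, j = 1..8, k = 1..2. The factors are (2/1) · (3/2) · (3/2) · (4/3) · (4/3) · (5/4) · (5/4) · (6/5) · … (96 factors total). The numerators and denominators telescope so the product is an integer; carrying out the multiplication exactly gives PP(6, 8, 2) = 2147145.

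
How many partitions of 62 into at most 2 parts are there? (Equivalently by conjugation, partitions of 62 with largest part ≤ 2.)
p(62, parts ≤ 2) = 32

Use the recurrence p(n, m) = p(n, m−1) + p(n−m, m): either the largest part is < m (count p(n, m−1)) or the largest part is exactly m (remove one copy of m, count p(n−m, m)). With p(0, ·) = 1 this gives p(62, parts ≤ 2) = 32. (By conjugating Young diagrams, this also counts partitions of 62 into at most 2 parts.)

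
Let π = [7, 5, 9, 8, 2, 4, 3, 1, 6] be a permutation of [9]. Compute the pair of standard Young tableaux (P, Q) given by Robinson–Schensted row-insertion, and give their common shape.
P = [1, 3, 6] / [2, 8] / [4, 9] / [5] / [7];  Q = [1, 3, 9] / [2, 4] / [5, 6] / [7] / [8];  common shape = (3, 2, 2, 1, 1)

Row-insert the values π_1, π_2, … into P one at a time, bumping the leftmost entry strictly greater than the inserted value down to the next row. The recording tableau Q records, in position (i, j), the step at which that cell was added to P.
  Insert 7 (step 1): P = [7];  Q = [1]
  Insert 5 (step 2): P = [5] / [7];  Q = [1] / [2]
  Insert 9 (step 3): P = [5, 9] / [7];  Q = [1, 3] / [2]
  Insert 8 (step 4): P = [5, 8] / [7, 9];  Q = [1, 3] / [2, 4]
  Insert 2 (step 5): P = [2, 8] / [5, 9] / [7];  Q = [1, 3] / [2, 4] / [5]
  Insert 4 (step 6): P = [2, 4] / [5, 8] / [7, 9];  Q = [1, 3] / [2, 4] / [5, 6]
  Insert 3 (step 7): P = [2, 3] / [4, 8] / [5, 9] / [7];  Q = [1, 3] / [2, 4] / [5, 6] / [7]
  Insert 1 (step 8): P = [1, 3] / [2, 8] / [4, 9] / [5] / [7];  Q = [1, 3] / [2, 4] / [5, 6] / [7] / [8]
  Insert 6 (step 9): P = [1, 3, 6] / [2, 8] / [4, 9] / [5] / [7];  Q = [1, 3, 9] / [2, 4] / [5, 6] / [7] / [8]
Final shape: (3, 2, 2, 1, 1).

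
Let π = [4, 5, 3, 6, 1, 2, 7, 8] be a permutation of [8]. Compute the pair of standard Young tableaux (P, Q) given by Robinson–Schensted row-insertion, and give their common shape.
P = [1, 2, 6, 7, 8] / [3, 5] / [4];  Q = [1, 2, 4, 7, 8] / [3, 6] / [5];  common shape = (5, 2, 1)

Row-insert the values π_1, π_2, … into P one at a time, bumping the leftmost entry strictly greater than the inserted value down to the next row. The recording tableau Q records, in position (i, j), the step at which that cell was added to P.
  Insert 4 (step 1): P = [4];  Q = [1]
  Insert 5 (step 2): P = [4, 5];  Q = [1, 2]
  Insert 3 (step 3): P = [3, 5] / [4];  Q = [1, 2] / [3]
  Insert 6 (step 4): P = [3, 5, 6] / [4];  Q = [1, 2, 4] / [3]
  Insert 1 (step 5): P = [1, 5, 6] / [3] / [4];  Q = [1, 2, 4] / [3] / [5]
  Insert 2 (step 6): P = [1, 2, 6] / [3, 5] / [4];  Q = [1, 2, 4] / [3, 6] / [5]
  Insert 7 (step 7): P = [1, 2, 6, 7] / [3, 5] / [4];  Q = [1, 2, 4, 7] / [3, 6] / [5]
  Insert 8 (step 8): P = [1, 2, 6, 7, 8] / [3, 5] / [4];  Q = [1, 2, 4, 7, 8] / [3, 6] / [5]
Final shape: (5, 2, 1).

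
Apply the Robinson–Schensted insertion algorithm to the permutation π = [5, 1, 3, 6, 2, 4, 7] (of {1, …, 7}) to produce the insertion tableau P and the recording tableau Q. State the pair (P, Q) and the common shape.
P = [1, 2, 4, 7] / [3, 6] / [5];  Q = [1, 3, 4, 7] / [2, 6] / [5];  common shape = (4, 2, 1)

Row-insert the values π_1, π_2, … into P one at a time, bumping the leftmost entry strictly greater than the inserted value down to the next row. The recording tableau Q records, in position (i, j), the step at which that cell was added to P.
  Insert 5 (step 1): P = [5];  Q = [1]
  Insert 1 (step 2): P = [1] / [5];  Q = [1] / [2]
  Insert 3 (step 3): P = [1, 3] / [5];  Q = [1, 3] / [2]
  Insert 6 (step 4): P = [1, 3, 6] / [5];  Q = [1, 3, 4] / [2]
  Insert 2 (step 5): P = [1, 2, 6] / [3] / [5];  Q = [1, 3, 4] / [2] / [5]
  Insert 4 (step 6): P = [1, 2, 4] / [3, 6] / [5];  Q = [1, 3, 4] / [2, 6] / [5]
  Insert 7 (step 7): P = [1, 2, 4, 7] / [3, 6] / [5];  Q = [1, 3, 4, 7] / [2, 6] / [5]
Final shape: (4, 2, 1).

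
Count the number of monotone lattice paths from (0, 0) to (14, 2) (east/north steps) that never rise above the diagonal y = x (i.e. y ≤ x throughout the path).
Number of paths = 104

By the reflection principle (André's argument), the number of monotone paths to (14, 2) with n ≤ m that never go above y = x is C(16, 14) − C(16, 15) = 120 − 16 = 104.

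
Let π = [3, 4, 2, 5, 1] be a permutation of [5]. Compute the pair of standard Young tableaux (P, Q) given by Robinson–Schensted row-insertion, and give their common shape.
P = [1, 4, 5] / [2] / [3];  Q = [1, 2, 4] / [3] / [5];  common shape = (3, 1, 1)

Row-insert the values π_1, π_2, … into P one at a time, bumping the leftmost entry strictly greater than the inserted value down to the next row. The recording tableau Q records, in position (i, j), the step at which that cell was added to P.
  Insert 3 (step 1): P = [3];  Q = [1]
  Insert 4 (step 2): P = [3, 4];  Q = [1, 2]
  Insert 2 (step 3): P = [2, 4] / [3];  Q = [1, 2] / [3]
  Insert 5 (step 4): P = [2, 4, 5] / [3];  Q = [1, 2, 4] / [3]
  Insert 1 (step 5): P = [1, 4, 5] / [2] / [3];  Q = [1, 2, 4] / [3] / [5]
Final shape: (3, 1, 1).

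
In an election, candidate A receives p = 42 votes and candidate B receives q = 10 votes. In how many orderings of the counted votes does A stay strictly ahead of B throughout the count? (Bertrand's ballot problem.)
Strict-lead orderings = 9735399520

Total orderings of the 52 votes with 42 for A: C(52, 42) = 15820024220. By the Bertrand ballot formula (Cycle Lemma / reflection principle), the number of orderings in which A is strictly ahead of B throughout is (p − q)/(p + q) · C(p + q, p) = (42 − 10)/(42 + 10) · 15820024220 = 9735399520.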